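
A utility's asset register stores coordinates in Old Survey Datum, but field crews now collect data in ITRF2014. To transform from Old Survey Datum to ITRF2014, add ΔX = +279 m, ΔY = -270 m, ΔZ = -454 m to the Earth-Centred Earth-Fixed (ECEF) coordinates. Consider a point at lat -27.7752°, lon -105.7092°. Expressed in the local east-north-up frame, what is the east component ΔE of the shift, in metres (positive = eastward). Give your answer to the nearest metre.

The local east axis at (φ, λ) is (−sin λ, cos λ, 0), so ΔE = −sin(-105.7092°)·279 + cos(-105.7092°)·(-270) = 341.68 m.

ΔE = 342 m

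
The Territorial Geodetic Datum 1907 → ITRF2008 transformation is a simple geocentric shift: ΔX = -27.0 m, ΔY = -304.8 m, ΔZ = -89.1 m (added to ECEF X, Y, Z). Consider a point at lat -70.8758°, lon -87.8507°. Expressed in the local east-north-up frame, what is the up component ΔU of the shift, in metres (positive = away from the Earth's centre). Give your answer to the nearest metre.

ΔU = 184 m

The local up (radial) axis is (cos φ cos λ, cos φ sin λ, sin φ), giving ΔU = -0.332 + 99.787 + 84.183 = 183.64 m.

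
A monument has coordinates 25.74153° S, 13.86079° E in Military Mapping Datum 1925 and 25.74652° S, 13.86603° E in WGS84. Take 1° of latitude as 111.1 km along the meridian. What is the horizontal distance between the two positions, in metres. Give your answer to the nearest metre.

763 m

Δφ = -25.74652° − -25.74153° = -0.00499°; Δλ = 13.86603° − 13.86079° = +0.00524°.
ΔN = Δφ × 111100 = -554.4 m; ΔE = Δλ × 111100 × cos(-25.74153°) = +0.00524 × 111100 × 0.900762 = 524.4 m.
Distance = √(ΔE² + ΔN²) = √(524.4² + (-554.4)²) = 763.1 m.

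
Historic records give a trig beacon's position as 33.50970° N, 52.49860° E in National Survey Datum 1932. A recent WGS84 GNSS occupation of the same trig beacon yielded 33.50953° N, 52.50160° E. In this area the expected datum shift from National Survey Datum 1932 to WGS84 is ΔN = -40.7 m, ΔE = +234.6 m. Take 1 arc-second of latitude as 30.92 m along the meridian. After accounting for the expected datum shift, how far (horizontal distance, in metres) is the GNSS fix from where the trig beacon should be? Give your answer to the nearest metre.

49 m

Observed coordinate differences: Δφ = -0.00017°, Δλ = +0.00300°.
Converting to metres (1° lat = 111312 m, cos φ = 0.833792): observed ΔN = -18.9 m, observed ΔE = 278.4 m.
Subtracting the expected shift leaves a residual of -18.9 − (-40.7) = 21.8 m north and 278.4 − (234.6) = 43.8 m east.
Residual distance = √(21.8² + 43.8²) = 48.9 m.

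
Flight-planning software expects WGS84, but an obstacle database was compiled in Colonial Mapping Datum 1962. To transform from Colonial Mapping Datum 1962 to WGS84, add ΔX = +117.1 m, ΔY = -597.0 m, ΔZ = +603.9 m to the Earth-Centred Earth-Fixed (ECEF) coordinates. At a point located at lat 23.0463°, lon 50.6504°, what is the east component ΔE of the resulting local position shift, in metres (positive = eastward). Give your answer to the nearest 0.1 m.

ΔE = -469.1 m

The local east axis at (φ, λ) is (−sin λ, cos λ, 0), so ΔE = −sin(50.6504°)·117.1 + cos(50.6504°)·(-597.0) = -469.08 m.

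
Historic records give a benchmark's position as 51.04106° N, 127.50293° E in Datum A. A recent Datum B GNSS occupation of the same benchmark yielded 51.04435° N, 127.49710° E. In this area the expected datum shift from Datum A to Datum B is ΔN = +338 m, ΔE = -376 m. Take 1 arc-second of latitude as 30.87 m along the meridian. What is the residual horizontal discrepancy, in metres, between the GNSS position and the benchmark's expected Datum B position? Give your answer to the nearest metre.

42 m

Observed coordinate differences: Δφ = +0.00329°, Δλ = -0.00583°.
Converting to metres (1° lat = 111132 m, cos φ = 0.628763): observed ΔN = 365.6 m, observed ΔE = -407.4 m.
Subtracting the expected shift leaves a residual of 365.6 − (338) = 27.6 m north and -407.4 − (-376) = -31.4 m east.
Residual distance = √(27.6² + (-31.4)²) = 41.8 m.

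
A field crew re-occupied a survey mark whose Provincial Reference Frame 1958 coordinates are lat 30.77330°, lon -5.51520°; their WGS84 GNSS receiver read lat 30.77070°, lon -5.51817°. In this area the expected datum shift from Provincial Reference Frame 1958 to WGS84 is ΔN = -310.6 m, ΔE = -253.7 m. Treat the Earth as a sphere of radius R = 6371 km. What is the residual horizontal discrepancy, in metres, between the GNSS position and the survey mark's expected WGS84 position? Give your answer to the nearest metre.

37 m

Observed coordinate differences: Δφ = -0.00260°, Δλ = -0.00297°.
Converting to metres (1° lat = 111195 m, cos φ = 0.859198): observed ΔN = -289.1 m, observed ΔE = -283.7 m.
Subtracting the expected shift leaves a residual of -289.1 − (-310.6) = 21.5 m north and -283.7 − (-253.7) = -30.0 m east.
Residual distance = √(21.5² + (-30.0)²) = 36.9 m.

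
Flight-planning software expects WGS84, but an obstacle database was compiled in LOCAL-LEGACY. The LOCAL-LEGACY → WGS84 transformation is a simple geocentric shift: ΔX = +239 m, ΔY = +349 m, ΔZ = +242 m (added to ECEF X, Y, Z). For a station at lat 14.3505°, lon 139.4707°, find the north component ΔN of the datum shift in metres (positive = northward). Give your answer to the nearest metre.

ΔN = 223 m

At φ = 14.3505°, λ = 139.4707°: sin φ = 0.247853, cos φ = 0.968798, sin λ = 0.649837, cos λ = -0.760074.
ΔN = −sin φ cos λ·ΔX − sin φ sin λ·ΔY + cos φ·ΔZ = −(0.247853)(-0.760074)(239) − (0.247853)(0.649837)(349) + (0.968798)(242) = 223.26 m.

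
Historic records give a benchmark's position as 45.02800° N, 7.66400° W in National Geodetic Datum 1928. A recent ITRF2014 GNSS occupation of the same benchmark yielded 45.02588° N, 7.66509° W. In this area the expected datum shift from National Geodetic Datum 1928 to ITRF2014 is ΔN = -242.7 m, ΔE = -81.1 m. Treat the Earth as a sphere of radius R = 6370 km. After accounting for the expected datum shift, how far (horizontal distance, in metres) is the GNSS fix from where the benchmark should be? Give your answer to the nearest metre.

8 m

Observed coordinate differences: Δφ = -0.00212°, Δλ = -0.00109°.
Converting to metres (1° lat = 111177 m, cos φ = 0.706761): observed ΔN = -235.7 m, observed ΔE = -85.6 m.
Subtracting the expected shift leaves a residual of -235.7 − (-242.7) = 7.0 m north and -85.6 − (-81.1) = -4.5 m east.
Residual distance = √(7.0² + (-4.5)²) = 8.4 m.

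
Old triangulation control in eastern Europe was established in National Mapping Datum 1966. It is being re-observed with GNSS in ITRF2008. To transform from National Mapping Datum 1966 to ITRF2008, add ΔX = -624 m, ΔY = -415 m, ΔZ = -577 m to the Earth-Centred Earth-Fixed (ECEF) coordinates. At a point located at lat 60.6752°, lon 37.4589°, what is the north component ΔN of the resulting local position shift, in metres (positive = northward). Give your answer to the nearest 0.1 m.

At φ = 60.6752°, λ = 37.4589°: sin φ = 0.871857, cos φ = 0.489760, sin λ = 0.608192, cos λ = 0.793790.
ΔN = −sin φ cos λ·ΔX − sin φ sin λ·ΔY + cos φ·ΔZ = −(0.871857)(0.793790)(-624) − (0.871857)(0.608192)(-415) + (0.489760)(-577) = 369.32 m.

ΔN = 369.3 m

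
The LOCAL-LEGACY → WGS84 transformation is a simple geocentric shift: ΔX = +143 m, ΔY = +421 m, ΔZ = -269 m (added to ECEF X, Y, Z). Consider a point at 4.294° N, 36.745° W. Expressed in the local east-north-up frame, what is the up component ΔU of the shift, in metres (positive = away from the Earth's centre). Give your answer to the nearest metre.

At φ = 4.294°, λ = -36.745°: sin φ = 0.074874, cos φ = 0.997193, sin λ = -0.598255, cos λ = 0.801306.
ΔU = cos φ cos λ·ΔX + cos φ sin λ·ΔY + sin φ·ΔZ = (0.997193)(0.801306)(143) + (0.997193)(-0.598255)(421) + (0.074874)(-269) = -157.03 m.

ΔU = -157 m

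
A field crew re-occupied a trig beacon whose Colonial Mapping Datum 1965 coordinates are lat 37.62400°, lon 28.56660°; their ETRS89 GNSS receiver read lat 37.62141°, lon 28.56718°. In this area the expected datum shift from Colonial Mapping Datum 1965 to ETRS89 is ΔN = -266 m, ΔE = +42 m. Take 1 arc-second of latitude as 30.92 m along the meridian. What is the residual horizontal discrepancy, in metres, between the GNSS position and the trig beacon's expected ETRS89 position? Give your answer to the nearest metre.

24 m

Observed coordinate differences: Δφ = -0.00259°, Δλ = +0.00058°.
Converting to metres (1° lat = 111312 m, cos φ = 0.792034): observed ΔN = -288.3 m, observed ΔE = 51.1 m.
Subtracting the expected shift leaves a residual of -288.3 − (-266) = -22.3 m north and 51.1 − (42) = 9.1 m east.
Residual distance = √((-22.3)² + 9.1²) = 24.1 m.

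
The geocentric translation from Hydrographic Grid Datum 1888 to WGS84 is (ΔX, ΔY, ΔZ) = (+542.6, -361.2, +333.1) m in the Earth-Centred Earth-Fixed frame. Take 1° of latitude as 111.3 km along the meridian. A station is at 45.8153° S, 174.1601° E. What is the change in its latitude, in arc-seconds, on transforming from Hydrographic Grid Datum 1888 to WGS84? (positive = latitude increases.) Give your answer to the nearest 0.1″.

Δφ = -5.9″

sin φ = -0.717097, cos φ = 0.696974, sin λ = 0.101749, cos λ = -0.994810.
North component: ΔN = −sin φ cos λ·ΔX − sin φ sin λ·ΔY + cos φ·ΔZ = −(-0.717097)(-0.994810)(542.6) − (-0.717097)(0.101749)(-361.2) + (0.696974)(333.1) = -181.27 m.
1° of latitude spans 111300 m, so Δφ = -181.27 / 111300 × 3600 = -5.863″.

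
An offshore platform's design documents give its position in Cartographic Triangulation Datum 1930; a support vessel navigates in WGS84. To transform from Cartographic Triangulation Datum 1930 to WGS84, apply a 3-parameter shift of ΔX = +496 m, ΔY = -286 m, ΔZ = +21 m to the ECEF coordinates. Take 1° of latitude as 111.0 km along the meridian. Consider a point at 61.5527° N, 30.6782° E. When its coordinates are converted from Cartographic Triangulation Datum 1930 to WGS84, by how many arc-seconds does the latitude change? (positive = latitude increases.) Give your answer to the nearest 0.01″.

sin φ = 0.879256, cos φ = 0.476350, sin λ = 0.510216, cos λ = 0.860046.
North component: ΔN = −sin φ cos λ·ΔX − sin φ sin λ·ΔY + cos φ·ΔZ = −(0.879256)(0.860046)(496) − (0.879256)(0.510216)(-286) + (0.476350)(21) = -236.77 m.
1° of latitude spans 111000 m, so Δφ = -236.77 / 111000 × 3600 = -7.679″.

Δφ = -7.68″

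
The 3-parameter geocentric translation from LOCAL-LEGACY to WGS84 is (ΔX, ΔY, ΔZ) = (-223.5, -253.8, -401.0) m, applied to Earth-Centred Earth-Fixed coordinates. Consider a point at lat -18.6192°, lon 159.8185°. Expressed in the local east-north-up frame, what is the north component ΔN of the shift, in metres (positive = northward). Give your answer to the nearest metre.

The local north axis is (−sin φ cos λ, −sin φ sin λ, cos φ), giving ΔN = 66.977 − 27.956 − 380.012 = -340.99 m.

ΔN = -341 m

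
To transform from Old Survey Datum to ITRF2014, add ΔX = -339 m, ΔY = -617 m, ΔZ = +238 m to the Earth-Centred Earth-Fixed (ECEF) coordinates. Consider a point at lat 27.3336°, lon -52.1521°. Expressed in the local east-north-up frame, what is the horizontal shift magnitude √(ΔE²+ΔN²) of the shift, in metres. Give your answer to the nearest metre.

652 m

The local east axis at (φ, λ) is (−sin λ, cos λ, 0), so ΔE = −sin(-52.1521°)·(-339) + cos(-52.1521°)·(-617) = -646.26 m.
The local north axis is (−sin φ cos λ, −sin φ sin λ, cos φ), giving ΔN = 95.507 − 223.712 + 211.427 = 83.22 m.
Horizontal magnitude = √(ΔE² + ΔN²) = √((-646.26)² + 83.22²) = 651.60 m.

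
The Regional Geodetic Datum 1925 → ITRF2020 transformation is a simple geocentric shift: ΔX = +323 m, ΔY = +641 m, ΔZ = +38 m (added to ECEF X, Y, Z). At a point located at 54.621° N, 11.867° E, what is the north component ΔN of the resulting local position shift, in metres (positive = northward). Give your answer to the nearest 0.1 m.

ΔN = -343.2 m

The local north axis is (−sin φ cos λ, −sin φ sin λ, cos φ), giving ΔN = -257.726 − 107.475 + 22.001 = -343.20 m.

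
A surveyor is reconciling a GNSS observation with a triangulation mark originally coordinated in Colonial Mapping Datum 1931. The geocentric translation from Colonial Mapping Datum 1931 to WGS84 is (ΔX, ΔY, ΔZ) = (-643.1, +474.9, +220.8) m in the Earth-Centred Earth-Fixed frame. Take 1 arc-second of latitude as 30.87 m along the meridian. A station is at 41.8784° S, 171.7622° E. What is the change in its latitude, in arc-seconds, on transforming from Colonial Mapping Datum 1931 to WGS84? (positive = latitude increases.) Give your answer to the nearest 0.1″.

Δφ = 20.6″

sin φ = -0.667552, cos φ = 0.744563, sin λ = 0.143282, cos λ = -0.989682.
North component: ΔN = −sin φ cos λ·ΔX − sin φ sin λ·ΔY + cos φ·ΔZ = −(-0.667552)(-0.989682)(-643.1) − (-0.667552)(0.143282)(474.9) + (0.744563)(220.8) = 634.70 m.
1° of latitude spans 3600 × 30.87 = 111132 m, so Δφ = 634.70 / 111132 × 3600 = 20.560″.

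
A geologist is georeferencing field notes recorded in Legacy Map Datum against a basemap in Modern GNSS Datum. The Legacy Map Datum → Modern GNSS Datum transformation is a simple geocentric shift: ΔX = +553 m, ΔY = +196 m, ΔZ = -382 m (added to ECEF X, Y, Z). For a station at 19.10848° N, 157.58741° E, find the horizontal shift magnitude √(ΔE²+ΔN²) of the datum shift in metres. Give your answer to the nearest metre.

The local east axis at (φ, λ) is (−sin λ, cos λ, 0), so ΔE = −sin(157.58741°)·553 + cos(157.58741°)·196 = -392.04 m.
The local north axis is (−sin φ cos λ, −sin φ sin λ, cos φ), giving ΔN = 167.354 − 24.463 − 360.952 = -218.06 m.
Horizontal magnitude = √(ΔE² + ΔN²) = √((-392.04)² + (-218.06)²) = 448.60 m.

449 m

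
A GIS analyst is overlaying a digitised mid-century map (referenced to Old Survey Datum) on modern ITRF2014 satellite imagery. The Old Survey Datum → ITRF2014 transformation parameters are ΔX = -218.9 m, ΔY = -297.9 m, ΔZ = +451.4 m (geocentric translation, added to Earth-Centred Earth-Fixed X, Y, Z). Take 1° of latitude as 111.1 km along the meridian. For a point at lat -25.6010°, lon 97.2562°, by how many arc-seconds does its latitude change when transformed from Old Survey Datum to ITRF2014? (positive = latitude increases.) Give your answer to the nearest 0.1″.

sin φ = -0.432101, cos φ = 0.901825, sin λ = 0.991991, cos λ = -0.126306.
North component: ΔN = −sin φ cos λ·ΔX − sin φ sin λ·ΔY + cos φ·ΔZ = −(-0.432101)(-0.126306)(-218.9) − (-0.432101)(0.991991)(-297.9) + (0.901825)(451.4) = 291.34 m.
1° of latitude spans 111100 m, so Δφ = 291.34 / 111100 × 3600 = 9.440″.

Δφ = 9.4″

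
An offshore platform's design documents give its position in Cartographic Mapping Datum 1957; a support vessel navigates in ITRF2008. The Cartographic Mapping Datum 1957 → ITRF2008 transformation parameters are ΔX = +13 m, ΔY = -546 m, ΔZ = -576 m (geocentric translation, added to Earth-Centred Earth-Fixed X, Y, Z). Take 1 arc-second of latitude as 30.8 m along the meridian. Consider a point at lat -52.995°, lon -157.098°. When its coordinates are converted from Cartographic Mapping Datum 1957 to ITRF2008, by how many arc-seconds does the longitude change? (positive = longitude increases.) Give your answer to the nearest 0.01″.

Δλ = 27.40″

sin φ = -0.798583, cos φ = 0.601885, sin λ = -0.389156, cos λ = -0.921172.
East component: ΔE = −sin λ·ΔX + cos λ·ΔY = −(-0.389156)(13) + (-0.921172)(-546) = 508.02 m.
1° of latitude spans 3600 × 30.80 = 110880 m; at latitude φ, 1° of longitude spans that × cos φ = 66737.0 m, so Δλ = 508.02 / 66737.0 × 3600 = 27.404″.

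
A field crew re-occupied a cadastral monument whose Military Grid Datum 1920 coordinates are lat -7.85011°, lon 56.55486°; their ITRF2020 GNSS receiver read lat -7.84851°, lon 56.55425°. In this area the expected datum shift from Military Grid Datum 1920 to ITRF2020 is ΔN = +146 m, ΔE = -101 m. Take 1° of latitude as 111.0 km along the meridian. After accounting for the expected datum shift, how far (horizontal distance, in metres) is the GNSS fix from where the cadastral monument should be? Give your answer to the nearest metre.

46 m

Observed coordinate differences: Δφ = +0.00160°, Δλ = -0.00061°.
Converting to metres (1° lat = 111000 m, cos φ = 0.990629): observed ΔN = 177.6 m, observed ΔE = -67.1 m.
Subtracting the expected shift leaves a residual of 177.6 − (146) = 31.6 m north and -67.1 − (-101) = 33.9 m east.
Residual distance = √(31.6² + 33.9²) = 46.4 m.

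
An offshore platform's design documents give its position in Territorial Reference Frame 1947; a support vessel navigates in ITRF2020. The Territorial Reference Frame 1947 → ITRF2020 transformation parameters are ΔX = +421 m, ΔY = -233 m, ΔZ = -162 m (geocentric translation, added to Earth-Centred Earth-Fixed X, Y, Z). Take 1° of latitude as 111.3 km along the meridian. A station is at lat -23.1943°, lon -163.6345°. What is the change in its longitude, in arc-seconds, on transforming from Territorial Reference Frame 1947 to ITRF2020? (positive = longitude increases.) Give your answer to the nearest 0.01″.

Δλ = 12.04″

sin φ = -0.393850, cos φ = 0.919175, sin λ = -0.281764, cos λ = -0.959484.
East component: ΔE = −sin λ·ΔX + cos λ·ΔY = −(-0.281764)(421) + (-0.959484)(-233) = 342.18 m.
1° of latitude spans 111300 m; at latitude φ, 1° of longitude spans that × cos φ = 102304.1 m, so Δλ = 342.18 / 102304.1 × 3600 = 12.041″.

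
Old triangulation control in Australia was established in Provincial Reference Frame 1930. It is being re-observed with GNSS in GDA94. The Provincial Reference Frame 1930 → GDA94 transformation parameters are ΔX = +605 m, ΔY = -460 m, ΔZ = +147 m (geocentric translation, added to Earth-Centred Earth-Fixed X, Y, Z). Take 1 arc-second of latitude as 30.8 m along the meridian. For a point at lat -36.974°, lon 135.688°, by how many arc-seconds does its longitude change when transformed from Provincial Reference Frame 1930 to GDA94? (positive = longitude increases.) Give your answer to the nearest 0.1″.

Δλ = -3.8″

sin φ = -0.601453, cos φ = 0.798909, sin λ = 0.698565, cos λ = -0.715546.
East component: ΔE = −sin λ·ΔX + cos λ·ΔY = −(0.698565)(605) + (-0.715546)(-460) = -93.48 m.
1° of latitude spans 3600 × 30.80 = 110880 m; at latitude φ, 1° of longitude spans that × cos φ = 88583.0 m, so Δλ = -93.48 / 88583.0 × 3600 = -3.799″.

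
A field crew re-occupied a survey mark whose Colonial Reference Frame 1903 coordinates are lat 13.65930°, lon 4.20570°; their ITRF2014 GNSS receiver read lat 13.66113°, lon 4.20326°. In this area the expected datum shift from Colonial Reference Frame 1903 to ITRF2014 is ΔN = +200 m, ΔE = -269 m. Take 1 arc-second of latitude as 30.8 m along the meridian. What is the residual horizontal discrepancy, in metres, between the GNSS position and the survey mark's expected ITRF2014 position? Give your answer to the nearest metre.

Observed coordinate differences: Δφ = +0.00183°, Δλ = -0.00244°.
Converting to metres (1° lat = 110880 m, cos φ = 0.971717): observed ΔN = 202.9 m, observed ΔE = -262.9 m.
Subtracting the expected shift leaves a residual of 202.9 − (200) = 2.9 m north and -262.9 − (-269) = 6.1 m east.
Residual distance = √(2.9² + 6.1²) = 6.8 m.

7 m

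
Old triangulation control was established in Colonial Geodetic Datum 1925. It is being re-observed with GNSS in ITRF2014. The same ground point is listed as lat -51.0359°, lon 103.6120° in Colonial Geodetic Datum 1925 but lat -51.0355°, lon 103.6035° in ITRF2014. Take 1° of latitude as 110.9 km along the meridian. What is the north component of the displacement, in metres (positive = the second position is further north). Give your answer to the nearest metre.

ΔN = 44 m

Δφ = -51.0355° − -51.0359° = +0.0004°; Δλ = 103.6035° − 103.6120° = -0.0085°.
ΔN = Δφ × 110900 = 44.4 m; ΔE = Δλ × 110900 × cos(-51.0359°) = -0.0085 × 110900 × 0.628833 = -592.8 m.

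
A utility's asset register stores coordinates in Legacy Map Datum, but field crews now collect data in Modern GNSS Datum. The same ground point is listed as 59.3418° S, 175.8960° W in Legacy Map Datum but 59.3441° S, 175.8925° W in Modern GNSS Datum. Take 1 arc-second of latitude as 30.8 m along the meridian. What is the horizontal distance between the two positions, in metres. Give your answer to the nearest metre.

323 m

Δφ = -59.3441° − -59.3418° = -0.0023°; Δλ = -175.8925° − -175.8960° = +0.0035°.
1° of latitude = 3600 × 30.80 = 110880 m.
ΔN = Δφ × 110880 = -255.0 m; ΔE = Δλ × 110880 × cos(-59.3418°) = +0.0035 × 110880 × 0.509915 = 197.9 m.
Distance = √(ΔE² + ΔN²) = √(197.9² + (-255.0)²) = 322.8 m.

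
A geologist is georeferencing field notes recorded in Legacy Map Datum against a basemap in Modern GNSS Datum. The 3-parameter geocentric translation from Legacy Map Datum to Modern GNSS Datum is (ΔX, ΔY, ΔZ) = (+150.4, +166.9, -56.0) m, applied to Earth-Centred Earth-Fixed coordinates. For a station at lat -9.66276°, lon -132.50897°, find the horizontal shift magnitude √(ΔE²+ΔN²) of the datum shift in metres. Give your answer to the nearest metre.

At φ = -9.66276°, λ = -132.50897°: sin φ = -0.167849, cos φ = 0.985813, sin λ = -0.737172, cos λ = -0.675706.
ΔE = −sin λ·ΔX + cos λ·ΔY = −(-0.737172)·(150.4) + (-0.675706)·(166.9) = -1.90 m.
ΔN = −sin φ cos λ·ΔX − sin φ sin λ·ΔY + cos φ·ΔZ = −(-0.167849)(-0.675706)(150.4) − (-0.167849)(-0.737172)(166.9) + (0.985813)(-56.0) = -92.91 m.
Horizontal magnitude = √(ΔE² + ΔN²) = √((-1.90)² + (-92.91)²) = 92.93 m.

93 m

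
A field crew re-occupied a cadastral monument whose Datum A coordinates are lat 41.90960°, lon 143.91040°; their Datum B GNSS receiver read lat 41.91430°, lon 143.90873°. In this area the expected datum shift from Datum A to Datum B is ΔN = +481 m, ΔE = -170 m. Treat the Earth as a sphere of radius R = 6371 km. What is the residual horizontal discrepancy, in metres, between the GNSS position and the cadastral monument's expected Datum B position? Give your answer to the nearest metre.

52 m

Observed coordinate differences: Δφ = +0.00470°, Δλ = -0.00167°.
Converting to metres (1° lat = 111195 m, cos φ = 0.744200): observed ΔN = 522.6 m, observed ΔE = -138.2 m.
Subtracting the expected shift leaves a residual of 522.6 − (481) = 41.6 m north and -138.2 − (-170) = 31.8 m east.
Residual distance = √(41.6² + 31.8²) = 52.4 m.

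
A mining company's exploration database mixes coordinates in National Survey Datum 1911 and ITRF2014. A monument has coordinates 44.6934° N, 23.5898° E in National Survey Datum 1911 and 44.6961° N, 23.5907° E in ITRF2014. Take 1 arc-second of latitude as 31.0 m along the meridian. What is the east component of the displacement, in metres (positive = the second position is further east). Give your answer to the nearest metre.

Δφ = 44.6961° − 44.6934° = +0.0027°; Δλ = 23.5907° − 23.5898° = +0.0009°.
1° of latitude = 3600 × 31.00 = 111600 m.
ΔN = Δφ × 111600 = 301.3 m; ΔE = Δλ × 111600 × cos(44.6934°) = +0.0009 × 111600 × 0.710880 = 71.4 m.

ΔE = 71 m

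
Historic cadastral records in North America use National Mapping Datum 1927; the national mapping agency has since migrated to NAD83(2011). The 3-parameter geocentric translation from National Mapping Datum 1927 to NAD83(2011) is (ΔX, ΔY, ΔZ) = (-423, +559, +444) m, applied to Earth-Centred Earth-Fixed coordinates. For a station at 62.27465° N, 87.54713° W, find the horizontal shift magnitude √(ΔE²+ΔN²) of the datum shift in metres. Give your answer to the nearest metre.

820 m

The local east axis at (φ, λ) is (−sin λ, cos λ, 0), so ΔE = −sin(-87.54713°)·(-423) + cos(-87.54713°)·559 = -398.69 m.
The local north axis is (−sin φ cos λ, −sin φ sin λ, cos φ), giving ΔN = 16.025 + 494.367 + 206.564 = 716.96 m.
Horizontal magnitude = √(ΔE² + ΔN²) = √((-398.69)² + 716.96²) = 820.35 m.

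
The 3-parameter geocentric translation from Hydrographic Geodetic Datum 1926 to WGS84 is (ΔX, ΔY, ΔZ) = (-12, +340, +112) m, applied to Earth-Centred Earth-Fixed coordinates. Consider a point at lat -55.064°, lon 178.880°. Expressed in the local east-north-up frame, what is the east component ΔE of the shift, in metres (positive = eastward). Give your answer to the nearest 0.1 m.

The local east axis at (φ, λ) is (−sin λ, cos λ, 0), so ΔE = −sin(178.880°)·(-12) + cos(178.880°)·340 = -339.70 m.

ΔE = -339.7 m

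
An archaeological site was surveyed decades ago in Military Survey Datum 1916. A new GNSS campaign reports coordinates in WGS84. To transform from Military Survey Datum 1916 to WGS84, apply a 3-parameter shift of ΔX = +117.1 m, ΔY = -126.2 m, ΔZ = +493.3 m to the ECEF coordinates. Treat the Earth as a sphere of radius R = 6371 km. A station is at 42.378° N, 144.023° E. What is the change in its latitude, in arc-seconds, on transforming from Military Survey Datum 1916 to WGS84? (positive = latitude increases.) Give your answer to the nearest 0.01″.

Δφ = 15.48″

sin φ = 0.674019, cos φ = 0.738714, sin λ = 0.587460, cos λ = -0.809253.
North component: ΔN = −sin φ cos λ·ΔX − sin φ sin λ·ΔY + cos φ·ΔZ = −(0.674019)(-0.809253)(117.1) − (0.674019)(0.587460)(-126.2) + (0.738714)(493.3) = 478.25 m.
1° of latitude spans πR/180 = 111195 m, so Δφ = 478.25 / 111195 × 3600 = 15.484″.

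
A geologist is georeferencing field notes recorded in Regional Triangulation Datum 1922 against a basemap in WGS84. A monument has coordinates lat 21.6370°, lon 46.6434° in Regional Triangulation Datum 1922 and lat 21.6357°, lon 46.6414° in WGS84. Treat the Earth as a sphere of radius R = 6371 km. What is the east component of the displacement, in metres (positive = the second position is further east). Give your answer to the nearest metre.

ΔE = -207 m

Δφ = 21.6357° − 21.6370° = -0.0013°; Δλ = 46.6414° − 46.6434° = -0.0020°.
1° along a meridian = πR/180 = 111195 m.
ΔN = Δφ × 111195 = -144.6 m; ΔE = Δλ × 111195 × cos(21.6370°) = -0.0020 × 111195 × 0.929539 = -206.7 m.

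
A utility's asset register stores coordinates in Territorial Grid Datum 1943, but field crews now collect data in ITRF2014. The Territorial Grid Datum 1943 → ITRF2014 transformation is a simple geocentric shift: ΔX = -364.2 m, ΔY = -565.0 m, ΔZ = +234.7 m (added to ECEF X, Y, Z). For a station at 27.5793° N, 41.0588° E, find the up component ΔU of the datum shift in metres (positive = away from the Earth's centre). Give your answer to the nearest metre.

ΔU = -464 m

At φ = 27.5793°, λ = 41.0588°: sin φ = 0.462976, cos φ = 0.886371, sin λ = 0.656833, cos λ = 0.754036.
ΔU = cos φ cos λ·ΔX + cos φ sin λ·ΔY + sin φ·ΔZ = (0.886371)(0.754036)(-364.2) + (0.886371)(0.656833)(-565.0) + (0.462976)(234.7) = -463.70 m.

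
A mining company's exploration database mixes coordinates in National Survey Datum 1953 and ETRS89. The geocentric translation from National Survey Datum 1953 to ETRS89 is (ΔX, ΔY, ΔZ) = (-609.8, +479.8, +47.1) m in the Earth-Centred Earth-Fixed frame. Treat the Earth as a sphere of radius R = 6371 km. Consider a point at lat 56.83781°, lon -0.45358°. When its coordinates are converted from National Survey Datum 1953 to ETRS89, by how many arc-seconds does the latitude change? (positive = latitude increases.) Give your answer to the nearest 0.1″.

Δφ = 17.5″

sin φ = 0.837125, cos φ = 0.547011, sin λ = -0.007916, cos λ = 0.999969.
North component: ΔN = −sin φ cos λ·ΔX − sin φ sin λ·ΔY + cos φ·ΔZ = −(0.837125)(0.999969)(-609.8) − (0.837125)(-0.007916)(479.8) + (0.547011)(47.1) = 539.41 m.
1° of latitude spans πR/180 = 111195 m, so Δφ = 539.41 / 111195 × 3600 = 17.464″.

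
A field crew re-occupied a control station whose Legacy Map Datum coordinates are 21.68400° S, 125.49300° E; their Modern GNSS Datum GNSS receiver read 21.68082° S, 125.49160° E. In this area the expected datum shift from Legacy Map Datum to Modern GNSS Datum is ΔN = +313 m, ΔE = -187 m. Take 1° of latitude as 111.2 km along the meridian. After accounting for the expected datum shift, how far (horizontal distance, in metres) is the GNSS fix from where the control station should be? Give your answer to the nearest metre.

Observed coordinate differences: Δφ = +0.00318°, Δλ = -0.00140°.
Converting to metres (1° lat = 111200 m, cos φ = 0.929236): observed ΔN = 353.6 m, observed ΔE = -144.7 m.
Subtracting the expected shift leaves a residual of 353.6 − (313) = 40.6 m north and -144.7 − (-187) = 42.3 m east.
Residual distance = √(40.6² + 42.3²) = 58.7 m.

59 m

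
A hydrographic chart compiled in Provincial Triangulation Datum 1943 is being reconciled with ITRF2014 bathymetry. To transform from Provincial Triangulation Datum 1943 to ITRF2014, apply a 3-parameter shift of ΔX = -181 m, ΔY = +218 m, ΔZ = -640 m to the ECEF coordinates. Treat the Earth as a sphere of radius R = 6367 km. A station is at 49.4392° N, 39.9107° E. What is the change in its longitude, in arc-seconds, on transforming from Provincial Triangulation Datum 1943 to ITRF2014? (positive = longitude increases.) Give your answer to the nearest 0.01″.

Δλ = 14.12″

sin φ = 0.759716, cos φ = 0.650255, sin λ = 0.641593, cos λ = 0.767045.
East component: ΔE = −sin λ·ΔX + cos λ·ΔY = −(0.641593)(-181) + (0.767045)(218) = 283.34 m.
1° of latitude spans πR/180 = 111125 m; at latitude φ, 1° of longitude spans that × cos φ = 72259.6 m, so Δλ = 283.34 / 72259.6 × 3600 = 14.116″.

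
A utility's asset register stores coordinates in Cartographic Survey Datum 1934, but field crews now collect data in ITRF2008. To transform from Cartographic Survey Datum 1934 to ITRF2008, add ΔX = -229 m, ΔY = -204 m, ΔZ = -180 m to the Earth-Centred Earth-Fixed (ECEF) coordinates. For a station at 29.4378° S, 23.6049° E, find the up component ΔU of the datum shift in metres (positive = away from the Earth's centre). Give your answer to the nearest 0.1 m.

The local up (radial) axis is (cos φ cos λ, cos φ sin λ, sin φ), giving ΔU = -182.747 − 71.141 + 88.466 = -165.42 m.

ΔU = -165.4 m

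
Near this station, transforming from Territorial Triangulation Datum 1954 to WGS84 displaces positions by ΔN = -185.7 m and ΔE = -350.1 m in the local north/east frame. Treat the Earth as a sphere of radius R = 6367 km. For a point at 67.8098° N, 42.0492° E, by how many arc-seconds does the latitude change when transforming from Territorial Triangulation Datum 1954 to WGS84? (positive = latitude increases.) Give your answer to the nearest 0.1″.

On a sphere of radius R, 1 rad of latitude = R, so Δφ = ΔN / R = -185.7 / 6367000 = -2.9166e-05 rad = -6.016″.

Δφ = -6.0″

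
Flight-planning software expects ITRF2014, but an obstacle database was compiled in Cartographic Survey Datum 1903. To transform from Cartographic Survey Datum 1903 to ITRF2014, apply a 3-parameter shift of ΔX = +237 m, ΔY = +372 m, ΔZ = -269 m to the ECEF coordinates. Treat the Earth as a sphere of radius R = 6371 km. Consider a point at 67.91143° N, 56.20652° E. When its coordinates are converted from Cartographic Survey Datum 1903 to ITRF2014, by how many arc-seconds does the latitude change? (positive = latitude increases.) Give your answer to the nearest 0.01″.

sin φ = 0.926604, cos φ = 0.376039, sin λ = 0.831048, cos λ = 0.556201.
North component: ΔN = −sin φ cos λ·ΔX − sin φ sin λ·ΔY + cos φ·ΔZ = −(0.926604)(0.556201)(237) − (0.926604)(0.831048)(372) + (0.376039)(-269) = -509.76 m.
1° of latitude spans πR/180 = 111195 m, so Δφ = -509.76 / 111195 × 3600 = -16.504″.

Δφ = -16.50″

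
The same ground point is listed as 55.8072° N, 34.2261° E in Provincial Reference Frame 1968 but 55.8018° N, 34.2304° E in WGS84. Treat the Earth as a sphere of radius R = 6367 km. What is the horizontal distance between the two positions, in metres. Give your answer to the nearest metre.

Δφ = 55.8018° − 55.8072° = -0.0054°; Δλ = 34.2304° − 34.2261° = +0.0043°.
1° along a meridian = πR/180 = 111125 m.
ΔN = Δφ × 111125 = -600.1 m; ΔE = Δλ × 111125 × cos(55.8072°) = +0.0043 × 111125 × 0.561979 = 268.5 m.
Distance = √(ΔE² + ΔN²) = √(268.5² + (-600.1)²) = 657.4 m.

657 m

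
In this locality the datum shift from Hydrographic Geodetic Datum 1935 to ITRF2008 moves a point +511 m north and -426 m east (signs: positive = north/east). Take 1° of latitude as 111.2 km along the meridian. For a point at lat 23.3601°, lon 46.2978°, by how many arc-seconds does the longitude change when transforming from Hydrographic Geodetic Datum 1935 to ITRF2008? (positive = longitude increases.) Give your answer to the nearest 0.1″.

Δλ = -15.0″

At latitude 23.3601°, cos φ = 0.918031.
1° of longitude at this latitude = 111.2 × cos φ = 102.09 km, so Δλ = -426.0 / 102085.0 = -0.0041730° = -15.023″.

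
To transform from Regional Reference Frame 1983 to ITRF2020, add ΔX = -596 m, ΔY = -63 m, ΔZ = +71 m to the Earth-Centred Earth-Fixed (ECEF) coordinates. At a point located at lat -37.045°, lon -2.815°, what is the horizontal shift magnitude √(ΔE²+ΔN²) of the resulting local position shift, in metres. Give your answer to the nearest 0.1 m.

313.9 m

At φ = -37.045°, λ = -2.815°: sin φ = -0.602442, cos φ = 0.798163, sin λ = -0.049111, cos λ = 0.998793.
ΔE = −sin λ·ΔX + cos λ·ΔY = −(-0.049111)·(-596) + (0.998793)·(-63) = -92.19 m.
ΔN = −sin φ cos λ·ΔX − sin φ sin λ·ΔY + cos φ·ΔZ = −(-0.602442)(0.998793)(-596) − (-0.602442)(-0.049111)(-63) + (0.798163)(71) = -300.09 m.
Horizontal magnitude = √(ΔE² + ΔN²) = √((-92.19)² + (-300.09)²) = 313.93 m.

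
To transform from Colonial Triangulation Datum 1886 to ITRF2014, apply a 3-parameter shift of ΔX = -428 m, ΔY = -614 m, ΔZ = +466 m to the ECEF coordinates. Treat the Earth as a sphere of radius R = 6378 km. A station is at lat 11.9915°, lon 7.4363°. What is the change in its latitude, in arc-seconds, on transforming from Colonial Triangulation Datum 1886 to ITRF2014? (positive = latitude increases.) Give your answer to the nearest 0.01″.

sin φ = 0.207767, cos φ = 0.978178, sin λ = 0.129424, cos λ = 0.991589.
North component: ΔN = −sin φ cos λ·ΔX − sin φ sin λ·ΔY + cos φ·ΔZ = −(0.207767)(0.991589)(-428) − (0.207767)(0.129424)(-614) + (0.978178)(466) = 560.52 m.
1° of latitude spans πR/180 = 111317 m, so Δφ = 560.52 / 111317 × 3600 = 18.127″.

Δφ = 18.13″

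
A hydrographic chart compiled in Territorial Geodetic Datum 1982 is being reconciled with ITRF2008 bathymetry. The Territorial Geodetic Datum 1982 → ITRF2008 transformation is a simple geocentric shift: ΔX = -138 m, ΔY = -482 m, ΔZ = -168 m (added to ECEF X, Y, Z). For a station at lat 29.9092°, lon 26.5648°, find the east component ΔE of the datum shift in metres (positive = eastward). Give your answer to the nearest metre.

At φ = 29.9092°, λ = 26.5648°: sin φ = 0.498627, cos φ = 0.866817, sin λ = 0.447210, cos λ = 0.894429.
ΔE = −sin λ·ΔX + cos λ·ΔY = −(0.447210)·(-138) + (0.894429)·(-482) = -369.40 m.

ΔE = -369 m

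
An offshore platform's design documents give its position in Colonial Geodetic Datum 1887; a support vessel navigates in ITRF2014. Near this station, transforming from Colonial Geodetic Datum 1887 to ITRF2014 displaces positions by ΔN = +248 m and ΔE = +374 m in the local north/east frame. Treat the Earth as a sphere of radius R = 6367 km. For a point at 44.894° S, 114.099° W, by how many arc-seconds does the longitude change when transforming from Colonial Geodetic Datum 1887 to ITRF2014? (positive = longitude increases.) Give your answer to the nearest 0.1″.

At latitude -44.894°, cos φ = 0.708414.
One radian of longitude at latitude φ spans R cos φ, so Δλ = ΔE / (R cos φ) = 374.0 / (6367000 × 0.708414) = 8.2918e-05 rad = 17.103″.

Δλ = 17.1″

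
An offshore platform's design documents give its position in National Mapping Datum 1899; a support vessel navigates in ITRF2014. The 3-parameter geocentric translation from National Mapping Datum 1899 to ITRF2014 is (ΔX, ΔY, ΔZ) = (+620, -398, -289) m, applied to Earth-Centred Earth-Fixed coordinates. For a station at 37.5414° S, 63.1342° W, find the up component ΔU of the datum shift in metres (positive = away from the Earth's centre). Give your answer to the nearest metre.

The local up (radial) axis is (cos φ cos λ, cos φ sin λ, sin φ), giving ΔU = 222.158 + 281.518 + 176.098 = 679.77 m.

ΔU = 680 m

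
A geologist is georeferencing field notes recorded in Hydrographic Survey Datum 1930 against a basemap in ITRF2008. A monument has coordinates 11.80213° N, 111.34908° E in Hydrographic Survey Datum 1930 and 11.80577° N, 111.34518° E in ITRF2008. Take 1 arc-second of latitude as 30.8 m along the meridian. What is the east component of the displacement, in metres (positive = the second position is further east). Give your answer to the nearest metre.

ΔE = -423 m

Δφ = 11.80577° − 11.80213° = +0.00364°; Δλ = 111.34518° − 111.34908° = -0.00390°.
1° of latitude = 3600 × 30.80 = 110880 m.
ΔN = Δφ × 110880 = 403.6 m; ΔE = Δλ × 110880 × cos(11.80213°) = -0.00390 × 110880 × 0.978860 = -423.3 m.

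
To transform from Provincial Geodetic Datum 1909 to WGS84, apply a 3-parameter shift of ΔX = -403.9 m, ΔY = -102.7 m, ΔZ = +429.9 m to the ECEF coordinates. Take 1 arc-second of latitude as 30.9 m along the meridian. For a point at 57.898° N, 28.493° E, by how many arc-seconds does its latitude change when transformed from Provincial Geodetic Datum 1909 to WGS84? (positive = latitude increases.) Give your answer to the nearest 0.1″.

Δφ = 18.5″

sin φ = 0.847103, cos φ = 0.531428, sin λ = 0.477051, cos λ = 0.878875.
North component: ΔN = −sin φ cos λ·ΔX − sin φ sin λ·ΔY + cos φ·ΔZ = −(0.847103)(0.878875)(-403.9) − (0.847103)(0.477051)(-102.7) + (0.531428)(429.9) = 570.67 m.
1° of latitude spans 3600 × 30.90 = 111240 m, so Δφ = 570.67 / 111240 × 3600 = 18.468″.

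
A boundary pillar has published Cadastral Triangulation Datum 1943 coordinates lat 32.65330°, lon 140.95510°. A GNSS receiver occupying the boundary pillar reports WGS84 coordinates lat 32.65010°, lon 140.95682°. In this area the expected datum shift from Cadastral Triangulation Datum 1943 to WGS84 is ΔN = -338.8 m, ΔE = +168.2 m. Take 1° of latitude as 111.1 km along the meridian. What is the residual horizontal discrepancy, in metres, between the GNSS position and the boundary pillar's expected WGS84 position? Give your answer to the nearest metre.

Observed coordinate differences: Δφ = -0.00320°, Δλ = +0.00172°.
Converting to metres (1° lat = 111100 m, cos φ = 0.841951): observed ΔN = -355.5 m, observed ΔE = 160.9 m.
Subtracting the expected shift leaves a residual of -355.5 − (-338.8) = -16.7 m north and 160.9 − (168.2) = -7.3 m east.
Residual distance = √((-16.7)² + (-7.3)²) = 18.2 m.

18 m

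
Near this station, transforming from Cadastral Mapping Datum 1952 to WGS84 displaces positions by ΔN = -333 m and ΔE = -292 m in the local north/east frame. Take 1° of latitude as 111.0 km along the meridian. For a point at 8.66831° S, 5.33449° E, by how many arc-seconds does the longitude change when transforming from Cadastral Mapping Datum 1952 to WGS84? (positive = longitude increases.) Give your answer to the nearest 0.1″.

At latitude -8.66831°, cos φ = 0.988577.
1° of longitude at this latitude = 111.0 × cos φ = 109.73 km, so Δλ = -292.0 / 109732.1 = -0.0026610° = -9.580″.

Δλ = -9.6″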